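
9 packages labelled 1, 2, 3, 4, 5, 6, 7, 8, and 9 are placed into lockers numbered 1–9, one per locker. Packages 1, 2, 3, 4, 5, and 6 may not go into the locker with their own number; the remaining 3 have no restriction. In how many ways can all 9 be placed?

Let Aᵢ (for 1 ≤ i ≤ 6) be the placements that put package i in its forbidden locker. Any j of these fix j positions, leaving (9−j)! ways to fill the rest, and there are C(6,j) ways to pick which j.
By inclusion–exclusion, the number of valid placements is Σ_{j=0}^{6} (−1)^j C(6,j)·(9−j)!.
Computing: 362880 − 241920 + 75600 − 14400 + 1800 − 144 + 6 = 183822.

183822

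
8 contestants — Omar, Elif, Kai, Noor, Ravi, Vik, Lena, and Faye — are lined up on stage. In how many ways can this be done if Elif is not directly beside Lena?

Of the 8! = 40320 arrangements, those with Elif and Lena adjacent number 2 × 7! = 10080 (treat the pair as a block with 2 internal orders).
Complementary counting: 40320 − 10080 = 30240.

30240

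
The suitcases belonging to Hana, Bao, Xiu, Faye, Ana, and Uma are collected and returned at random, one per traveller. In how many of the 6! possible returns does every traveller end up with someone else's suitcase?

265

This is the derangement count D_6: permutations of 6 items with no fixed point.
By inclusion–exclusion this is Σ_{j=0}^{6} (−1)^j C(6,j)·(6−j)!.
Computing: 720 − 720 + 360 − 120 + 30 − 6 + 1 = 265.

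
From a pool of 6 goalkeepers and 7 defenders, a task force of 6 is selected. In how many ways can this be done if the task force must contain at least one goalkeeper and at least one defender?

1708

Total 6-person selections from all 13: C(13,6) = 1716.
Subtract selections that omit an entire group: no goalkeepers → C(7,6) = 7; no defenders → C(6,6) = 1.
Both groups omitted at once is impossible, so 1716 − 8 = 1708.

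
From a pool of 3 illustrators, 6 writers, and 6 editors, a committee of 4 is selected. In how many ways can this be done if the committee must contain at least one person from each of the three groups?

648

Total 4-person selections from all 15: C(15,4) = 1365.
Selections missing a whole group: no illustrators → C(12,4) = 495; no writers → C(9,4) = 126; no editors → C(9,4) = 126.
Add back selections omitting two groups (i.e. drawn from a single group): C(3,4) + C(6,4) + C(6,4) = 30.
By inclusion–exclusion: 1365 − 747 + 30 = 648.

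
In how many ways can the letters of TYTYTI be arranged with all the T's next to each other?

Treat the 3 copies of T as a single block. The multiset to arrange is then {TTT, I, Y, Y}, 4 items in all.
That gives (4)!/(2!) = 12 arrangements.

12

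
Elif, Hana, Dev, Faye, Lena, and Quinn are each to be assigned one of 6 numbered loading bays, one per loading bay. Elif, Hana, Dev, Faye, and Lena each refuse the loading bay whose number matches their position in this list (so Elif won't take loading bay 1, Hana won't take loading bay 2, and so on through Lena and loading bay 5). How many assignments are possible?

Let Aᵢ (for 1 ≤ i ≤ 5) be the placements that put person i in their forbidden loading bay. Any j of these fix j positions, leaving (6−j)! ways to fill the rest, and there are C(5,j) ways to pick which j.
By inclusion–exclusion, the number of valid placements is Σ_{j=0}^{5} (−1)^j C(5,j)·(6−j)!.
Computing: 720 − 600 + 240 − 60 + 10 − 1 = 309.

309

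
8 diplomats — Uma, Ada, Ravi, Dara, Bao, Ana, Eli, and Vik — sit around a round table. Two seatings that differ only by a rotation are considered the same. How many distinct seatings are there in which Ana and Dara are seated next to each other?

1440

Glue Ana and Dara into a block (2 internal orders). Seating 7 units around a circle gives (6)! arrangements.
So 2 × (6)! = 2 × 720 = 1440.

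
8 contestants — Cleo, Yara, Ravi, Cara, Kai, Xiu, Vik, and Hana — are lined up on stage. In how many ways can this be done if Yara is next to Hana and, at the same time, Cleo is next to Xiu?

Treat {Yara,Hana} as one block (2 orders) and {Cleo,Xiu} as another (2 orders).
That leaves 6 units to arrange: 2 × 2 × 6! = 4 × 720 = 2880.

2880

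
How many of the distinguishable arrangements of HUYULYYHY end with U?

Fix U in the last position and arrange the remaining 8 letters.
Those 8 letters have H appearing twice and Y appearing 4 times, giving (8)!/(4!·2!) = 840.

840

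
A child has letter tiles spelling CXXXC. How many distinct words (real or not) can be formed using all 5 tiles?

Letter multiplicities in CXXXC: C×2, X×3.
The number of distinct arrangements is 5!/(3!·2!) = 120/12 = 10.

10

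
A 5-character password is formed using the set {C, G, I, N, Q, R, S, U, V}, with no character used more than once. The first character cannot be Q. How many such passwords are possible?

13440

The first character has 9−1 = 8 choices (anything except Q).
The remaining 4 characters are filled from the other 8 symbols without repetition: 8 × 7 × 6 × 5 = 1680.
Total: 8 × 1680 = 13440.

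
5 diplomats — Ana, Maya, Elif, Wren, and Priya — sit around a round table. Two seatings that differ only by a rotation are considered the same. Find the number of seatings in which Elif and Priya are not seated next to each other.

All circular seatings of 5 people number (4)! = 24.
Seatings with Elif beside Priya: treat them as a block with 2 internal orders, giving 2 × (3)! = 12.
Subtracting, 24 − 12 = 12.

12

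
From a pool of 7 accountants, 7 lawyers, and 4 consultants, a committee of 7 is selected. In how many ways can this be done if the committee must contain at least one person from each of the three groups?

27734

Total 7-person selections from all 18: C(18,7) = 31824.
Subtract selections that omit an entire group: no accountants → C(11,7) = 330; no lawyers → C(11,7) = 330; no consultants → C(14,7) = 3432.
Add back selections omitting two groups (i.e. drawn from a single group): C(7,7) + C(7,7) + C(4,7) = 2.
By inclusion–exclusion: 31824 − 4092 + 2 = 27734.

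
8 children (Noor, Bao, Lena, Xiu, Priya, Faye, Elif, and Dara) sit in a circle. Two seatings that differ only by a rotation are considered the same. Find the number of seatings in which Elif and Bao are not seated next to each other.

3600

All circular seatings of 8 people number (7)! = 5040.
Seatings with Elif beside Bao: treat them as a block with 2 internal orders, giving 2 × (6)! = 1440.
Subtracting, 5040 − 1440 = 3600.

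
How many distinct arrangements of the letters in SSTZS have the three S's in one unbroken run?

Treat the 3 copies of S as a single block. The multiset to arrange is then {SSS, T, Z}, 3 items in all.
All 3 items are distinct, so there are (3)! = 6 arrangements.

6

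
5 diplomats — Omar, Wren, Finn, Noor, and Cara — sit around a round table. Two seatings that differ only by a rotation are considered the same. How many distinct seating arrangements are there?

24

Fix one person's seat to break rotational symmetry; the remaining 4 people can be arranged in (4)! = 24 ways.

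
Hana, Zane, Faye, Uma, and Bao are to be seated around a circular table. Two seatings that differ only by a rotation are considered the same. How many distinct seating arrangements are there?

Seat Hana anywhere (absorbing the rotational symmetry), then permute the other 4: (4)! = 24.

24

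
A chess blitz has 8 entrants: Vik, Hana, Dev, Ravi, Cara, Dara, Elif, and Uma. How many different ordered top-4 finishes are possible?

This is an ordered selection of 4 from 8: P(8,4).
That gives 8 × 7 × 6 × 5 = 1680.

1680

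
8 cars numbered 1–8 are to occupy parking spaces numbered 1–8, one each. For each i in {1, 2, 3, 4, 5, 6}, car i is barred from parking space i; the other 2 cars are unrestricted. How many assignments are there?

Let Aᵢ (for 1 ≤ i ≤ 6) be the placements that put car i in its forbidden parking space. Any j of these fix j positions, leaving (8−j)! ways to fill the rest, and there are C(6,j) ways to pick which j.
By inclusion–exclusion, the number of valid placements is Σ_{j=0}^{6} (−1)^j C(6,j)·(8−j)!.
Computing: 40320 − 30240 + 10800 − 2400 + 360 − 36 + 2 = 18806.

18806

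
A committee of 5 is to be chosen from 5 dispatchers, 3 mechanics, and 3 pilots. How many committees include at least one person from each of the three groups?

345

Unrestricted: C(11,5) = 462 ways to pick any 5 of the 11.
Subtract selections that omit an entire group: no dispatchers → C(6,5) = 6; no mechanics → C(8,5) = 56; no pilots → C(8,5) = 56.
Add back selections omitting two groups (i.e. drawn from a single group): C(5,5) + C(3,5) + C(3,5) = 1.
By inclusion–exclusion: 462 − 118 + 1 = 345.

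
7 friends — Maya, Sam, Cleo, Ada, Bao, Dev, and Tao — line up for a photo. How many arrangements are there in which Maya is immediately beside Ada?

Treat {Maya, Ada} as a single unit. There are 6 units to order, and the pair itself can be ordered 2 ways.
So the count is 2·(6)! = 1440.

1440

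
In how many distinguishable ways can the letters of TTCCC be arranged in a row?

Letter multiplicities in TTCCC: C×3, T×2.
Dividing 5! = 120 by 3!·2! = 12 for the repeated letters gives 10.

10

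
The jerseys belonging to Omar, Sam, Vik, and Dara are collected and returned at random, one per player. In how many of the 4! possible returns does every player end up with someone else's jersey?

9

Count assignments avoiding every fixed point. For any j of the 4 players fixed to their old jersey, the other 4−j can be arranged in (4−j)! ways.
By inclusion–exclusion this is Σ_{j=0}^{4} (−1)^j C(4,j)·(4−j)!.
Computing: 24 − 24 + 12 − 4 + 1 = 9.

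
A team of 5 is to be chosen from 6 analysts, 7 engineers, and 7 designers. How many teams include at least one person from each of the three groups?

With no constraint there are C(20,5) = 15504 possible selections.
Selections missing a whole group: no analysts → C(14,5) = 2002; no engineers → C(13,5) = 1287; no designers → C(13,5) = 1287.
Add back selections omitting two groups (i.e. drawn from a single group): C(6,5) + C(7,5) + C(7,5) = 48.
By inclusion–exclusion: 15504 − 4576 + 48 = 10976.

10976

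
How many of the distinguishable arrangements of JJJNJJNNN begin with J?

Fix J in the first position and arrange the remaining 8 letters.
Those 8 letters have J appearing 4 times and N appearing 4 times, giving (8)!/(4!·4!) = 70.

70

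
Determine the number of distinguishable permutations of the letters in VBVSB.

30

Letter multiplicities in VBVSB: B×2, S×1, V×2.
So there are 5! / (2!·2!) = 30 distinguishable arrangements.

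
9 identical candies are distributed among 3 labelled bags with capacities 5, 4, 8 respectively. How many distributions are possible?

Ignoring the caps, the number of non-negative solutions to x_1+…+x_3 = 9 is C(11,2) = 55.
Subtract solutions that violate a single cap (substitute x_i' = x_i − (cap_i+1)): x_1 ≥ 6 gives C(5,2) = 10; x_2 ≥ 5 gives C(6,2) = 15; x_3 ≥ 9 gives C(2,2) = 1. Together 26.
No two caps can be exceeded simultaneously, so the pair terms are all 0.
By inclusion–exclusion the count is 55 − 26 + 0 = 29.

29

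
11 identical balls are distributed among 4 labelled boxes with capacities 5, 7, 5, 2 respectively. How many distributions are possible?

Without the upper bounds there are C(14,3) = 364 ways to split 11 among 4 boxes.
Subtract solutions that violate a single cap (substitute x_i' = x_i − (cap_i+1)): x_1 ≥ 6 gives C(8,3) = 56; x_2 ≥ 8 gives C(6,3) = 20; x_3 ≥ 6 gives C(8,3) = 56; x_4 ≥ 3 gives C(11,3) = 165. Together 297.
Add back pairs where two caps are both exceeded: 0 + 0 + 10 + 0 + 1 + 10 = 21.
By inclusion–exclusion the count is 364 − 297 + 21 = 88.

88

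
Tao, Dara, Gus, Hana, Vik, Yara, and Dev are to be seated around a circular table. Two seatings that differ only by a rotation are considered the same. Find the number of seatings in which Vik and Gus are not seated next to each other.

480

Without the restriction there are (6)! = 720 seatings.
Seatings with Vik beside Gus: treat them as a block with 2 internal orders, giving 2 × (5)! = 240.
Subtracting, 720 − 240 = 480.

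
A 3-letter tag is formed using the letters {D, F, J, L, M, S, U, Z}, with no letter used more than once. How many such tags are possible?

Choose and order 3 of the 8 symbols: the first letter has 8 options, the next 7, then 6.
That product is 8 × 7 × 6 = 336.

336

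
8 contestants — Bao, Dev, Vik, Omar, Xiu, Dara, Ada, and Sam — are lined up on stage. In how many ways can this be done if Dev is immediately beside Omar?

Treat {Dev, Omar} as a single unit. There are 7 units to order, and the pair itself can be ordered 2 ways.
So the count is 2·(7)! = 10080.

10080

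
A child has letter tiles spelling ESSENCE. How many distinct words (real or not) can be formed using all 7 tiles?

420

ESSENCE has 7 letters with E appearing 3 times and S appearing twice.
So there are 7! / (3!·2!) = 420 distinguishable arrangements.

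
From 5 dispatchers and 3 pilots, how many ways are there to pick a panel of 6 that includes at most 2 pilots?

Split by how many pilots are chosen (0 through 2).
Sum: C(3,0)·C(5,6) + C(3,1)·C(5,5) + C(3,2)·C(5,4) = 0 + 3 + 15 = 18.

18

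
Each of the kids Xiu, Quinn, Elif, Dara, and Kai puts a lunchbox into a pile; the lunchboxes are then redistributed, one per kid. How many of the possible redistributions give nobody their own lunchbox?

Let Aᵢ be the assignments in which kid i gets their own lunchbox. We want the size of the complement of A₁∪…∪A_5.
By inclusion–exclusion this is Σ_{j=0}^{5} (−1)^j C(5,j)·(5−j)!.
Computing: 120 − 120 + 60 − 20 + 5 − 1 = 44.

44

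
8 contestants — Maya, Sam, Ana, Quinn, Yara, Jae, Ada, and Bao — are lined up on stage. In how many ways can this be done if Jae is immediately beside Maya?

Treat {Jae, Maya} as a single unit. There are 7 units to order, and the pair itself can be ordered 2 ways.
That gives 2 × 7! = 2 × 5040 = 10080.

10080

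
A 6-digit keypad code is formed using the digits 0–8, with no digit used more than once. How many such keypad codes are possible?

60480

With no repetition, fill the 6 digits in order: 9 choices, then 8, down to 4.
That product is 9 × 8 × 7 × 6 × 5 × 4 = 60480.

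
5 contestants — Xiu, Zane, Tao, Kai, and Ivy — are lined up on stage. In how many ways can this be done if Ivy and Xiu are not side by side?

There are 5! = 120 arrangements in all. If Ivy and Xiu are adjacent, merging them into one block gives 2·(4)! = 48 arrangements.
Complementary counting: 120 − 48 = 72.

72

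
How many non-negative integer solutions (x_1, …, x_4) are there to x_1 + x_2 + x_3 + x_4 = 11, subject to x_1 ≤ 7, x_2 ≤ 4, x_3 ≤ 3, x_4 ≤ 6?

116

Without the upper bounds there are C(14,3) = 364 ways to split 11 among 4 variables.
Subtract solutions that violate a single cap (substitute x_i' = x_i − (cap_i+1)): x_1 ≥ 8 gives C(6,3) = 20; x_2 ≥ 5 gives C(9,3) = 84; x_3 ≥ 4 gives C(10,3) = 120; x_4 ≥ 7 gives C(7,3) = 35. Together 259.
Add back pairs where two caps are both exceeded: 0 + 0 + 0 + 10 + 0 + 1 = 11.
By inclusion–exclusion the count is 364 − 259 + 11 = 116.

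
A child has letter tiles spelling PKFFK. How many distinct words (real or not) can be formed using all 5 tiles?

30

PKFFK has 5 letters with F appearing twice and K appearing twice.
Dividing 5! = 120 by 2!·2! = 4 for the repeated letters gives 30.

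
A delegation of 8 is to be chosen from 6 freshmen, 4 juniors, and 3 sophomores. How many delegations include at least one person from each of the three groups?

1233

Total 8-person selections from all 13: C(13,8) = 1287.
Selections missing a whole group: no freshmen → C(7,8) = 0; no juniors → C(9,8) = 9; no sophomores → C(10,8) = 45.
Add back selections omitting two groups (i.e. drawn from a single group): C(6,8) + C(4,8) + C(3,8) = 0.
By inclusion–exclusion: 1287 − 54 + 0 = 1233.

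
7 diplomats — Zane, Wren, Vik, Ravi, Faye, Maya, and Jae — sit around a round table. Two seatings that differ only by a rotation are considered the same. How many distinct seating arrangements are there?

720

Around a circle, 7 distinct people have 7!/7 = (6)! = 720 rotationally distinct seatings.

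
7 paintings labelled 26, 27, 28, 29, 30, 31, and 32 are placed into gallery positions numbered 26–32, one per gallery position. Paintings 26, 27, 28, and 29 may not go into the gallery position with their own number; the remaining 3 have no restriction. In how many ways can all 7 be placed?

Let Aᵢ (for 26 ≤ i ≤ 29) be the placements that put painting i in its forbidden gallery position. Any j of these fix j positions, leaving (7−j)! ways to fill the rest, and there are C(4,j) ways to pick which j.
By inclusion–exclusion, the number of valid placements is Σ_{j=0}^{4} (−1)^j C(4,j)·(7−j)!.
Computing: 5040 − 2880 + 720 − 96 + 6 = 2790.

2790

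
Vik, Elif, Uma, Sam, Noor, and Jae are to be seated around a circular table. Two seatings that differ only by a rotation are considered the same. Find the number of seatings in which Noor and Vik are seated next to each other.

48

Treat {Noor, Vik} as one unit (2 internal orders) and seat the resulting 5 units around the table: (4)! circular arrangements.
So 2 × (4)! = 2 × 24 = 48.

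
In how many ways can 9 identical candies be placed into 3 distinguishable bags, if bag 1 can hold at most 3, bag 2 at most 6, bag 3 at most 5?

18

By stars and bars, unrestricted non-negative solutions to x_1+…+x_3 = 9 number C(9+2,2) = 55.
Subtract solutions that violate a single cap (substitute x_i' = x_i − (cap_i+1)): x_1 ≥ 4 gives C(7,2) = 21; x_2 ≥ 7 gives C(4,2) = 6; x_3 ≥ 6 gives C(5,2) = 10. Together 37.
No two caps can be exceeded simultaneously, so the pair terms are all 0.
By inclusion–exclusion the count is 55 − 37 + 0 = 18.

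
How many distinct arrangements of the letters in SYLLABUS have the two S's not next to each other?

There are 8!/(2!·2!) = 10080 arrangements of SYLLABUS in total.
Arrangements with the S's together: treat SS as one letter, giving (7)!/(2!) = 2520.
Subtracting, 10080 − 2520 = 7560 arrangements keep the S's apart.

7560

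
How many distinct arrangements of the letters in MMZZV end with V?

With the last slot taken by V, it remains to arrange the other 4 letters (MMZZ).
Those 4 letters have M appearing twice and Z appearing twice, giving (4)!/(2!·2!) = 6.

6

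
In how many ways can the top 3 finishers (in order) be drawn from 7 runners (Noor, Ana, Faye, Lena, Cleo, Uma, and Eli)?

210

This is an ordered selection of 3 from 7: P(7,3).
That gives 7 × 6 × 5 = 210.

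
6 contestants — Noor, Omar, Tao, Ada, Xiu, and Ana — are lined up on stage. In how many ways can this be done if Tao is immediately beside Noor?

240

Glue Tao and Noor into one block (2 internal orders), leaving 5 units to arrange in a row.
That gives 2 × 5! = 2 × 120 = 240.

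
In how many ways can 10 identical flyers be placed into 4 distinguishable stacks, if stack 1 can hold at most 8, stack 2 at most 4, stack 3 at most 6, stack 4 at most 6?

Ignoring the caps, the number of non-negative solutions to x_1+…+x_4 = 10 is C(13,3) = 286.
Subtract solutions that violate a single cap (substitute x_i' = x_i − (cap_i+1)): x_1 ≥ 9 gives C(4,3) = 4; x_2 ≥ 5 gives C(8,3) = 56; x_3 ≥ 7 gives C(6,3) = 20; x_4 ≥ 7 gives C(6,3) = 20. Together 100.
No two caps can be exceeded simultaneously, so the pair terms are all 0.
By inclusion–exclusion the count is 286 − 100 + 0 = 186.

186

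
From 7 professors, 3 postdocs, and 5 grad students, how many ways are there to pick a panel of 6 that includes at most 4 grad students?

Split by how many grad students are chosen (0 through 4).
Sum: C(5,0)·C(10,6) + C(5,1)·C(10,5) + C(5,2)·C(10,4) + C(5,3)·C(10,3) + C(5,4)·C(10,2) = 210 + 1260 + 2100 + 1200 + 225 = 4995.

4995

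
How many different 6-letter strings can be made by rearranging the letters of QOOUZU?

180

The 6 letters of QOOUZU have repeats: O appearing twice and U appearing twice.
The number of distinct arrangements is 6!/(2!·2!) = 720/4 = 180.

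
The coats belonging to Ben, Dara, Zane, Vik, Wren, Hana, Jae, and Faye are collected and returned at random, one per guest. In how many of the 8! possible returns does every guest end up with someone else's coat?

14833

This is the derangement count D_8: permutations of 8 items with no fixed point.
By inclusion–exclusion this is Σ_{j=0}^{8} (−1)^j C(8,j)·(8−j)!.
Computing: 40320 − 40320 + 20160 − 6720 + 1680 − 336 + 56 − 8 + 1 = 14833.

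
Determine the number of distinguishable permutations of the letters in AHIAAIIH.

The 8 letters of AHIAAIIH have repeats: A appearing 3 times, H appearing twice, and I appearing 3 times.
Dividing 8! = 40320 by 3!·3!·2! = 72 for the repeated letters gives 560.

560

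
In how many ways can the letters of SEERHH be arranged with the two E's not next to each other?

120

There are 6!/(2!·2!) = 180 arrangements of SEERHH in total.
If the two E's are adjacent, glue them into one block, leaving 5 items to arrange: (5)!/(2!) = 60 ways.
Hence 180 − 60 = 120.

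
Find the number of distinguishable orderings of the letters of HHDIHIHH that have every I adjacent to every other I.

42

Treat the 2 copies of I as a single block. The multiset to arrange is then {II, D, H, H, H, H, H}, 7 items in all.
That gives (7)!/(5!) = 42 arrangements.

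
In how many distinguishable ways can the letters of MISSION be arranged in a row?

The 7 letters of MISSION have repeats: I appearing twice and S appearing twice.
So there are 7! / (2!·2!) = 1260 distinguishable arrangements.

1260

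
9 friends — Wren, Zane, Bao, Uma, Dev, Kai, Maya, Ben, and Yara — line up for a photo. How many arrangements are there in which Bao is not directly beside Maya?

There are 9! = 362880 arrangements in all. If Bao and Maya are adjacent, merging them into one block gives 2·(8)! = 80640 arrangements.
Complementary counting: 362880 − 80640 = 282240.

282240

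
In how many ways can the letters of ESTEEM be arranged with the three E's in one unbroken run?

Treat the 3 copies of E as a single block. The multiset to arrange is then {EEE, M, S, T}, 4 items in all.
All 4 items are distinct, so there are (4)! = 24 arrangements.

24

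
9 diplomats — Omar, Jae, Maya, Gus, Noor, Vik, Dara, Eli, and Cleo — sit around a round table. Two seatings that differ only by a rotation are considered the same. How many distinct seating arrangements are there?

40320

Fix one person's seat to break rotational symmetry; the remaining 8 people can be arranged in (8)! = 40320 ways.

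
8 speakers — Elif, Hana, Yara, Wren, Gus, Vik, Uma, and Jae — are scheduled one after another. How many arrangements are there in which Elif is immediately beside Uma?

Treat {Elif, Uma} as a single unit. There are 7 units to order, and the pair itself can be ordered 2 ways.
That gives 2 × 7! = 2 × 5040 = 10080.

10080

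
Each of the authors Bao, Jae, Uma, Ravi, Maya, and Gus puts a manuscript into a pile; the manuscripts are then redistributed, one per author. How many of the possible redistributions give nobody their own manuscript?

Count assignments avoiding every fixed point. For any j of the 6 authors fixed to their own manuscript, the other 6−j can be arranged in (6−j)! ways.
By inclusion–exclusion this is Σ_{j=0}^{6} (−1)^j C(6,j)·(6−j)!.
Computing: 720 − 720 + 360 − 120 + 30 − 6 + 1 = 265.

265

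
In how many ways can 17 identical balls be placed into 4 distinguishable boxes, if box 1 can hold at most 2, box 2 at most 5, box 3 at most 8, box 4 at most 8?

Ignoring the caps, the number of non-negative solutions to x_1+…+x_4 = 17 is C(20,3) = 1140.
Subtract solutions that violate a single cap (substitute x_i' = x_i − (cap_i+1)): x_1 ≥ 3 gives C(17,3) = 680; x_2 ≥ 6 gives C(14,3) = 364; x_3 ≥ 9 gives C(11,3) = 165; x_4 ≥ 9 gives C(11,3) = 165. Together 1374.
Add back pairs where two caps are both exceeded: 165 + 56 + 56 + 10 + 10 + 0 = 297.
By inclusion–exclusion the count is 1140 − 1374 + 297 = 63.

63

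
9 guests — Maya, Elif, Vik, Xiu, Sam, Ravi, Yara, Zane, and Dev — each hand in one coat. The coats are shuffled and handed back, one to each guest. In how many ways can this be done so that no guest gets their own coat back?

Count assignments avoiding every fixed point. For any j of the 9 guests fixed to their own coat, the other 9−j can be arranged in (9−j)! ways.
By inclusion–exclusion this is Σ_{j=0}^{9} (−1)^j C(9,j)·(9−j)!.
Computing: 362880 − 362880 + 181440 − 60480 + 15120 − 3024 + 504 − 72 + 9 − 1 = 133496.

133496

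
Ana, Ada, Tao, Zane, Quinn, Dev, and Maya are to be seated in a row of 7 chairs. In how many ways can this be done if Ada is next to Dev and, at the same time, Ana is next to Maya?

Treat {Ada,Dev} as one block (2 orders) and {Ana,Maya} as another (2 orders).
That leaves 5 units to arrange: 2 × 2 × 5! = 4 × 120 = 480.

480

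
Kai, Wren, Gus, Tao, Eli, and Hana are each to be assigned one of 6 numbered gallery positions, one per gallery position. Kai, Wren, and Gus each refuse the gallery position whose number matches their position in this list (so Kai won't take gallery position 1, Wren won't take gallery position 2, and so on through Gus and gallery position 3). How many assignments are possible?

Let Aᵢ (for i ∈ {1, 2, 3}) be the placements that put person i in their forbidden gallery position. Any j of these fix j positions, leaving (6−j)! ways to fill the rest, and there are C(3,j) ways to pick which j.
By inclusion–exclusion, the number of valid placements is Σ_{j=0}^{3} (−1)^j C(3,j)·(6−j)!.
Computing: 720 − 360 + 72 − 6 = 426.

426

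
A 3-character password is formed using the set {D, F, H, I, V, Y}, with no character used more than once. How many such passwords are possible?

120

With no repetition, fill the 3 characters in order: 6 choices, then 5, down to 4.
That product is 6 × 5 × 4 = 120.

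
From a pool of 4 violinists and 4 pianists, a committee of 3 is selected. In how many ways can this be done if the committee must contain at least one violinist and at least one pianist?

48

With no constraint there are C(8,3) = 56 possible selections.
Subtract selections that omit an entire group: no violinists → C(4,3) = 4; no pianists → C(4,3) = 4.
Both groups omitted at once is impossible, so 56 − 8 = 48.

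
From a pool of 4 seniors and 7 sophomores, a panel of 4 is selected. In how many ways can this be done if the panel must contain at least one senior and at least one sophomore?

294

With no constraint there are C(11,4) = 330 possible selections.
Subtract selections that omit an entire group: no seniors → C(7,4) = 35; no sophomores → C(4,4) = 1.
Both groups omitted at once is impossible, so 330 − 36 = 294.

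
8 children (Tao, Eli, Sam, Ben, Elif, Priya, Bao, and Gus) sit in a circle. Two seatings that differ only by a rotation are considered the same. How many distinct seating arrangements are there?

Fix one person's seat to break rotational symmetry; the remaining 7 people can be arranged in (7)! = 5040 ways.

5040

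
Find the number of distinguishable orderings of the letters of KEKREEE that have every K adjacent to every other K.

30

Treat the 2 copies of K as a single block. The multiset to arrange is then {KK, E, E, E, E, R}, 6 items in all.
That gives (6)!/(4!) = 30 arrangements.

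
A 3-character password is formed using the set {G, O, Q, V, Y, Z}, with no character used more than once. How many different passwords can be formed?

120

This is a permutation of 3 out of 6: P(6,3) = 6!/3!.
That product is 6 × 5 × 4 = 120.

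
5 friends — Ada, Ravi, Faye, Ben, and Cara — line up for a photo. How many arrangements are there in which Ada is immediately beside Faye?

48

Treat {Ada, Faye} as a single unit. There are 4 units to order, and the pair itself can be ordered 2 ways.
So the count is 2·(4)! = 48.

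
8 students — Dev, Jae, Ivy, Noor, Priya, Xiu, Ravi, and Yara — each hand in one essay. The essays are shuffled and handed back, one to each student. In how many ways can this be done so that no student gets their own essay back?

Count assignments avoiding every fixed point. For any j of the 8 students fixed to their own essay, the other 8−j can be arranged in (8−j)! ways.
By inclusion–exclusion this is Σ_{j=0}^{8} (−1)^j C(8,j)·(8−j)!.
Computing: 40320 − 40320 + 20160 − 6720 + 1680 − 336 + 56 − 8 + 1 = 14833.

14833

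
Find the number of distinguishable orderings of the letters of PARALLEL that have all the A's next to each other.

840

Treat the 2 copies of A as a single block. The multiset to arrange is then {AA, E, L, L, L, P, R}, 7 items in all.
That gives (7)!/(3!) = 840 arrangements.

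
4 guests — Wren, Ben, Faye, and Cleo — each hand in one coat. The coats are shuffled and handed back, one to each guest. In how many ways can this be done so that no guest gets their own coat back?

Count assignments avoiding every fixed point. For any j of the 4 guests fixed to their own coat, the other 4−j can be arranged in (4−j)! ways.
By inclusion–exclusion this is Σ_{j=0}^{4} (−1)^j C(4,j)·(4−j)!.
Computing: 24 − 24 + 12 − 4 + 1 = 9.

9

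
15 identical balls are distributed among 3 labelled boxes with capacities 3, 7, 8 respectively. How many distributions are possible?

Without the upper bounds there are C(17,2) = 136 ways to split 15 among 3 boxes.
Subtract solutions that violate a single cap (substitute x_i' = x_i − (cap_i+1)): x_1 ≥ 4 gives C(13,2) = 78; x_2 ≥ 8 gives C(9,2) = 36; x_3 ≥ 9 gives C(8,2) = 28. Together 142.
Add back pairs where two caps are both exceeded: 10 + 6 + 0 = 16.
By inclusion–exclusion the count is 136 − 142 + 16 = 10.

10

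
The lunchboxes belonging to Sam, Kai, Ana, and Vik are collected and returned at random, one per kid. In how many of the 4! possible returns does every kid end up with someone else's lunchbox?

Count assignments avoiding every fixed point. For any j of the 4 kids fixed to their own lunchbox, the other 4−j can be arranged in (4−j)! ways.
By inclusion–exclusion this is Σ_{j=0}^{4} (−1)^j C(4,j)·(4−j)!.
Computing: 24 − 24 + 12 − 4 + 1 = 9.

9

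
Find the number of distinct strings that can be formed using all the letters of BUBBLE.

120

The 6 letters of BUBBLE have repeats: B appearing 3 times.
The number of distinct arrangements is 6!/(3!) = 720/6 = 120.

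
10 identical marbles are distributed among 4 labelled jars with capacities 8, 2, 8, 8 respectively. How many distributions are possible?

154

By stars and bars, unrestricted non-negative solutions to x_1+…+x_4 = 10 number C(10+3,3) = 286.
Subtract solutions that violate a single cap (substitute x_i' = x_i − (cap_i+1)): x_1 ≥ 9 gives C(4,3) = 4; x_2 ≥ 3 gives C(10,3) = 120; x_3 ≥ 9 gives C(4,3) = 4; x_4 ≥ 9 gives C(4,3) = 4. Together 132.
No two caps can be exceeded simultaneously, so the pair terms are all 0.
By inclusion–exclusion the count is 286 − 132 + 0 = 154.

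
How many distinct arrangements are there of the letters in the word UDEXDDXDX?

Letter multiplicities in UDEXDDXDX: D×4, E×1, U×1, X×3.
Dividing 9! = 362880 by 4!·3! = 144 for the repeated letters gives 2520.

2520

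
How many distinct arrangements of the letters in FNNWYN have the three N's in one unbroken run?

24

Treat the 3 copies of N as a single block. The multiset to arrange is then {NNN, F, W, Y}, 4 items in all.
All 4 items are distinct, so there are (4)! = 24 arrangements.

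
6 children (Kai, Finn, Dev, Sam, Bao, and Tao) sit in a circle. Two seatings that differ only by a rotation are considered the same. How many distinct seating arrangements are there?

Seat Kai anywhere (absorbing the rotational symmetry), then permute the other 5: (5)! = 120.

120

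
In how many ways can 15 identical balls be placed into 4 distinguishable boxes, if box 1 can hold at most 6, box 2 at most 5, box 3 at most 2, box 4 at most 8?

Ignoring the caps, the number of non-negative solutions to x_1+…+x_4 = 15 is C(18,3) = 816.
Subtract solutions that violate a single cap (substitute x_i' = x_i − (cap_i+1)): x_1 ≥ 7 gives C(11,3) = 165; x_2 ≥ 6 gives C(12,3) = 220; x_3 ≥ 3 gives C(15,3) = 455; x_4 ≥ 9 gives C(9,3) = 84. Together 924.
Add back pairs where two caps are both exceeded: 10 + 56 + 0 + 84 + 1 + 20 = 171.
By inclusion–exclusion the count is 816 − 924 + 171 = 63.

63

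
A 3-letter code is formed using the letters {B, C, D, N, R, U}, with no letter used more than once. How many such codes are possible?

Choose and order 3 of the 6 symbols: the first letter has 6 options, the next 5, then 4.
That product is 6 × 5 × 4 = 120.

120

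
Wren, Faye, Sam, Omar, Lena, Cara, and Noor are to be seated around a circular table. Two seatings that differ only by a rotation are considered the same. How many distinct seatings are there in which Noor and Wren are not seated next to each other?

Without the restriction there are (6)! = 720 seatings.
Those with Noor next to Wren: fuse the pair into one unit and seat 6 units around a circle — 2·(5)! = 240.
Subtracting, 720 − 240 = 480.

480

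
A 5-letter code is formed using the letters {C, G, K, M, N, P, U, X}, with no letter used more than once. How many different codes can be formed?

With no repetition, fill the 5 letters in order: 8 choices, then 7, down to 4.
8 × 7 × 6 × 5 × 4 = 6720.

6720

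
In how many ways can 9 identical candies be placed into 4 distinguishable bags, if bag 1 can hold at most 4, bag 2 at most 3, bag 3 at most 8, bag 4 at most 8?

128

Without the upper bounds there are C(12,3) = 220 ways to split 9 among 4 bags.
Subtract solutions that violate a single cap (substitute x_i' = x_i − (cap_i+1)): x_1 ≥ 5 gives C(7,3) = 35; x_2 ≥ 4 gives C(8,3) = 56; x_3 ≥ 9 gives C(3,3) = 1; x_4 ≥ 9 gives C(3,3) = 1. Together 93.
Add back pairs where two caps are both exceeded: 1 + 0 + 0 + 0 + 0 + 0 = 1.
By inclusion–exclusion the count is 220 − 93 + 1 = 128.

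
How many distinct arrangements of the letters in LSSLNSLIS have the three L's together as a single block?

Treat the 3 copies of L as a single block. The multiset to arrange is then {LLL, I, N, S, S, S, S}, 7 items in all.
That gives (7)!/(4!) = 210 arrangements.

210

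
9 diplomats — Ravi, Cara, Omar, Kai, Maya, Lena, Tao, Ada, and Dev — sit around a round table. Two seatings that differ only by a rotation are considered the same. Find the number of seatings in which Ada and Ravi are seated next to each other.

10080

Glue Ada and Ravi into a block (2 internal orders). Seating 8 units around a circle gives (7)! arrangements.
So 2 × (7)! = 2 × 5040 = 10080.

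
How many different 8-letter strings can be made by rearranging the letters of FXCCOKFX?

5040

FXCCOKFX has 8 letters with C appearing twice, F appearing twice, and X appearing twice.
Dividing 8! = 40320 by 2!·2!·2! = 8 for the repeated letters gives 5040.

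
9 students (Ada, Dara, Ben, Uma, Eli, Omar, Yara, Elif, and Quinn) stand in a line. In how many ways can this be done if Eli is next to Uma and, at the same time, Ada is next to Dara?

Treat {Eli,Uma} as one block (2 orders) and {Ada,Dara} as another (2 orders).
That leaves 7 units to arrange: 2 × 2 × 7! = 4 × 5040 = 20160.

20160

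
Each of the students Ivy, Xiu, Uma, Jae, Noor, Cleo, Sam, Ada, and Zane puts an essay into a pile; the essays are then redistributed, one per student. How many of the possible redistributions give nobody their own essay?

133496

This is the derangement count D_9: permutations of 9 items with no fixed point.
By inclusion–exclusion this is Σ_{j=0}^{9} (−1)^j C(9,j)·(9−j)!.
Computing: 362880 − 362880 + 181440 − 60480 + 15120 − 3024 + 504 − 72 + 9 − 1 = 133496.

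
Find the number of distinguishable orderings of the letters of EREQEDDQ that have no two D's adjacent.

1260

There are 8!/(3!·2!·2!) = 1680 arrangements of EREQEDDQ in total.
If the two D's are adjacent, glue them into one block, leaving 7 items to arrange: (7)!/(3!·2!) = 420 ways.
Subtracting, 1680 − 420 = 1260 arrangements keep the D's apart.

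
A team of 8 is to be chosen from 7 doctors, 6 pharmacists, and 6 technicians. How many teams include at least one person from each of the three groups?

Unrestricted: C(19,8) = 75582 ways to pick any 8 of the 19.
Subtract selections that omit an entire group: no doctors → C(12,8) = 495; no pharmacists → C(13,8) = 1287; no technicians → C(13,8) = 1287.
Add back selections omitting two groups (i.e. drawn from a single group): C(7,8) + C(6,8) + C(6,8) = 0.
By inclusion–exclusion: 75582 − 3069 + 0 = 72513.

72513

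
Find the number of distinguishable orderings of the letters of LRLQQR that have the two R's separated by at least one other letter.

There are 6!/(2!·2!·2!) = 90 arrangements of LRLQQR in total.
Arrangements with the R's together: treat RR as one letter, giving (5)!/(2!·2!) = 30.
Hence 90 − 30 = 60.

60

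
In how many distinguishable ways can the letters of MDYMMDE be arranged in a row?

MDYMMDE has 7 letters with D appearing twice and M appearing 3 times.
So there are 7! / (3!·2!) = 420 distinguishable arrangements.

420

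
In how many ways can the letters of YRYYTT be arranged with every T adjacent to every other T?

20

Treat the 2 copies of T as a single block. The multiset to arrange is then {TT, R, Y, Y, Y}, 5 items in all.
That gives (5)!/(3!) = 20 arrangements.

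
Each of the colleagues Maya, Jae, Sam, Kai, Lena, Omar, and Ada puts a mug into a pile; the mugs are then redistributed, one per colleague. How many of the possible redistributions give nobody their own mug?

1854

Count assignments avoiding every fixed point. For any j of the 7 colleagues fixed to their own mug, the other 7−j can be arranged in (7−j)! ways.
By inclusion–exclusion this is Σ_{j=0}^{7} (−1)^j C(7,j)·(7−j)!.
Computing: 5040 − 5040 + 2520 − 840 + 210 − 42 + 7 − 1 = 1854.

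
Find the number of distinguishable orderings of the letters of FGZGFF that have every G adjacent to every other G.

20

Treat the 2 copies of G as a single block. The multiset to arrange is then {GG, F, F, F, Z}, 5 items in all.
That gives (5)!/(3!) = 20 arrangements.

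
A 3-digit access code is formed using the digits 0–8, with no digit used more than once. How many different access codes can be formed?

504

This is a permutation of 3 out of 9: P(9,3) = 9!/6!.
That product is 9 × 8 × 7 = 504.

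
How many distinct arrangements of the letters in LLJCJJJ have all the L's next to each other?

Treat the 2 copies of L as a single block. The multiset to arrange is then {LL, C, J, J, J, J}, 6 items in all.
That gives (6)!/(4!) = 30 arrangements.

30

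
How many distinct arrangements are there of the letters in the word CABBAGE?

Letter multiplicities in CABBAGE: A×2, B×2, C×1, E×1, G×1.
Dividing 7! = 5040 by 2!·2! = 4 for the repeated letters gives 1260.

1260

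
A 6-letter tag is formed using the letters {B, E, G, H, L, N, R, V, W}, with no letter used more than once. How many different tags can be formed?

Choose and order 6 of the 9 symbols: the first letter has 9 options, the next 8, and so on down to 4.
9 × 8 × 7 × 6 × 5 × 4 = 60480.

60480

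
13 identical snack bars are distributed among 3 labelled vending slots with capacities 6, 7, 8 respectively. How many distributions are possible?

41

By stars and bars, unrestricted non-negative solutions to x_1+…+x_3 = 13 number C(13+2,2) = 105.
Subtract solutions that violate a single cap (substitute x_i' = x_i − (cap_i+1)): x_1 ≥ 7 gives C(8,2) = 28; x_2 ≥ 8 gives C(7,2) = 21; x_3 ≥ 9 gives C(6,2) = 15. Together 64.
No two caps can be exceeded simultaneously, so the pair terms are all 0.
By inclusion–exclusion the count is 105 − 64 + 0 = 41.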